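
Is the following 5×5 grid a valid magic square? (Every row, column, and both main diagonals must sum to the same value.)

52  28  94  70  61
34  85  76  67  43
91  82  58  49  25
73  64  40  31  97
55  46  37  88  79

Row 1: 52 + 28 + 94 + 70 + 61 = 305.
Row 2: 34 + 85 + 76 + 67 + 43 = 305.
Row 3: 91 + 82 + 58 + 49 + 25 = 305.
Row 4: 73 + 64 + 40 + 31 + 97 = 305.
Row 5: 55 + 46 + 37 + 88 + 79 = 305.
Column 1: 52 + 34 + 91 + 73 + 55 = 305.
Column 2: 28 + 85 + 82 + 64 + 46 = 305.
Column 3: 94 + 76 + 58 + 40 + 37 = 305.
Column 4: 70 + 67 + 49 + 31 + 88 = 305.
Column 5: 61 + 43 + 25 + 97 + 79 = 305.
Main diagonal: 52 + 85 + 58 + 31 + 79 = 305.
Anti-diagonal: 61 + 67 + 58 + 64 + 55 = 305.
All lines sum to 305.

Yes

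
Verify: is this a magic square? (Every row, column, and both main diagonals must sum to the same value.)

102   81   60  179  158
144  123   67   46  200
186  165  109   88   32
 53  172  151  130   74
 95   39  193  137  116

Yes

Row 1: 102 + 81 + 60 + 179 + 158 = 580.
Row 2: 144 + 123 + 67 + 46 + 200 = 580.
Row 3: 186 + 165 + 109 + 88 + 32 = 580.
Row 4: 53 + 172 + 151 + 130 + 74 = 580.
Row 5: 95 + 39 + 193 + 137 + 116 = 580.
Column 1: 102 + 144 + 186 + 53 + 95 = 580.
Column 2: 81 + 123 + 165 + 172 + 39 = 580.
Column 3: 60 + 67 + 109 + 151 + 193 = 580.
Column 4: 179 + 46 + 88 + 130 + 137 = 580.
Column 5: 158 + 200 + 32 + 74 + 116 = 580.
Main diagonal: 102 + 123 + 109 + 130 + 116 = 580.
Anti-diagonal: 158 + 46 + 109 + 172 + 95 = 580.
All lines sum to 580.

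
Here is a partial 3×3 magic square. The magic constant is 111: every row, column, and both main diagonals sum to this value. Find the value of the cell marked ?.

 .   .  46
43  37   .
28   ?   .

49

The remaining cell in row 2 is (2,3) = 111 − 80 = 31.
Column 1 must total 111; the given cells sum to 71, so (1,1) = 40.
Column 3 must total 111; the given cells sum to 77, so (3,3) = 34.
The remaining cell in row 1 is (1,2) = 111 − 86 = 25.
Row 3 must total 111; the given cells sum to 62, so (3,2) = 49.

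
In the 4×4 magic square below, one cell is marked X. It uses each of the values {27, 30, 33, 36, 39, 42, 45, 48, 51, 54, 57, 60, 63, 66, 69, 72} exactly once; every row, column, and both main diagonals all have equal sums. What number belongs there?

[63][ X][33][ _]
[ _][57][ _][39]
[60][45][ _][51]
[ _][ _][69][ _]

The 16 entries sum to 792, so each line sums to 792/4 = 198.
The remaining cell in row 3 is (3,3) = 198 − 156 = 42.
Column 3 needs 198; the known cells sum to 144, so (2,3) = 54.
Main diagonal needs 198; the known cells sum to 162, so (4,4) = 36.
Row 2 must total 198; the given cells sum to 150, so (2,1) = 48.
Column 1 must total 198; the given cells sum to 171, so (4,1) = 27.
The remaining cell in column 4 is (1,4) = 198 − 126 = 72.
The remaining cell in row 1 is (1,2) = 198 − 168 = 30.

30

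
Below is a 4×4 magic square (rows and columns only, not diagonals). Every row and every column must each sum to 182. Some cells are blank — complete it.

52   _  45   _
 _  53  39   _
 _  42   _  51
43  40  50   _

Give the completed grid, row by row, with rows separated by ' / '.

Row 4: 43 + 40 + 50 + ? = 182, so (4,4) = 49.
From column 2, 182 − (53 + 42 + 40) gives (1,2) = 47.
Column 3 must total 182; the given cells sum to 134, so (3,3) = 48.
Row 1 needs 182; the known cells sum to 144, so (1,4) = 38.
From row 3, 182 − (42 + 48 + 51) gives (3,1) = 41.
From column 1, 182 − (52 + 41 + 43) gives (2,1) = 46.
From column 4, 182 − (38 + 51 + 49) gives (2,4) = 44.

52 47 45 38 / 46 53 39 44 / 41 42 48 51 / 43 40 50 49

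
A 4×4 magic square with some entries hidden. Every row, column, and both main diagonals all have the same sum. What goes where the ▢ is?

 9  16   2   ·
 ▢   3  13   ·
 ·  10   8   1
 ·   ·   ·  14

6

Main diagonal is complete and sums to 34; that is the magic constant.
Row 1: 9 + 16 + 2 + ? = 34, so (1,4) = 7.
Row 3 needs 34; the known cells sum to 19, so (3,1) = 15.
Using column 2: 16 + 3 + 10 + ? → (4,2) = 34 − 29 = 5.
Using column 3: 2 + 13 + 8 + ? → (4,3) = 34 − 23 = 11.
Using column 4: 7 + 1 + 14 + ? → (2,4) = 34 − 22 = 12.
Anti-diagonal: 7 + 13 + 10 + ? = 34, so (4,1) = 4.
From row 2, 34 − (3 + 13 + 12) gives (2,1) = 6.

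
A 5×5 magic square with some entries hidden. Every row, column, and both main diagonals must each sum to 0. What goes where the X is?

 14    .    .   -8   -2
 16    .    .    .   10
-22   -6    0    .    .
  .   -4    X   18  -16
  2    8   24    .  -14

12

From row 5, 0 − (2 + 8 + 24 + (-14)) gives (5,4) = -20.
Using column 1: 14 + 16 + (-22) + 2 + ? → (4,1) = 0 − 10 = -10.
Column 5 needs 0; the known cells sum to -22, so (3,5) = 22.
Main diagonal must total 0; the given cells sum to 18, so (2,2) = -18.
The remaining cell in anti-diagonal is (2,4) = 0 − (-4) = 4.
Using row 2: 16 + (-18) + 4 + 10 + ? → (2,3) = 0 − 12 = -12.
The remaining cell in row 3 is (3,4) = 0 − (-6) = 6.
The remaining cell in row 4 is (4,3) = 0 − (-12) = 12.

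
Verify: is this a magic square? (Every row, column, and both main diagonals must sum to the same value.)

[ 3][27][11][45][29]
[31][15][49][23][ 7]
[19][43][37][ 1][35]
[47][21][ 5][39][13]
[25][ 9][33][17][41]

Row 1: 3 + 27 + 11 + 45 + 29 = 115.
Row 2: 31 + 15 + 49 + 23 + 7 = 125.
Row 3: 19 + 43 + 37 + 1 + 35 = 135.
Row 4: 47 + 21 + 5 + 39 + 13 = 125.
Row 5: 25 + 9 + 33 + 17 + 41 = 125.
Column 1: 3 + 31 + 19 + 47 + 25 = 125.
Column 2: 27 + 15 + 43 + 21 + 9 = 115.
Column 3: 11 + 49 + 37 + 5 + 33 = 135.
Column 4: 45 + 23 + 1 + 39 + 17 = 125.
Column 5: 29 + 7 + 35 + 13 + 41 = 125.
Main diagonal: 3 + 15 + 37 + 39 + 41 = 135.
Anti-diagonal: 29 + 23 + 37 + 21 + 25 = 135.

No — anti-diagonal sums to 135 but row 2 sums to 125.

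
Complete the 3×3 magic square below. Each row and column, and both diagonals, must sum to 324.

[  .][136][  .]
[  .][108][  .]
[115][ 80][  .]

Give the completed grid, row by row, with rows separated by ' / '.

The remaining cell in row 3 is (3,3) = 324 − 195 = 129.
Main diagonal needs 324; the known cells sum to 237, so (1,1) = 87.
From anti-diagonal, 324 − (108 + 115) gives (1,3) = 101.
Column 1 must total 324; the given cells sum to 202, so (2,1) = 122.
The remaining cell in column 3 is (2,3) = 324 − 230 = 94.

87 136 101 / 122 108 94 / 115 80 129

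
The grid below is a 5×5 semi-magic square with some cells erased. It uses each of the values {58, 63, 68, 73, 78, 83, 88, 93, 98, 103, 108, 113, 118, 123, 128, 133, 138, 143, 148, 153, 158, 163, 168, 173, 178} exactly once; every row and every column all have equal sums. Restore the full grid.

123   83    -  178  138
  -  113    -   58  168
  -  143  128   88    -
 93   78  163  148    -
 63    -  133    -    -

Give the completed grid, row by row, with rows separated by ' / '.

123 83 68 178 138 / 153 113 98 58 168 / 158 143 128 88 73 / 93 78 163 148 108 / 63 173 133 118 103

The 25 entries sum to 2950, so each line sums to 2950/5 = 590.
Row 1 needs 590; the known cells sum to 522, so (1,3) = 68.
From row 4, 590 − (93 + 78 + 163 + 148) gives (4,5) = 108.
From column 2, 590 − (83 + 113 + 143 + 78) gives (5,2) = 173.
The remaining cell in column 3 is (2,3) = 590 − 492 = 98.
Column 4 needs 590; the known cells sum to 472, so (5,4) = 118.
Row 2 must total 590; the given cells sum to 437, so (2,1) = 153.
Row 5 must total 590; the given cells sum to 487, so (5,5) = 103.
Column 1 must total 590; the given cells sum to 432, so (3,1) = 158.
Column 5 must total 590; the given cells sum to 517, so (3,5) = 73.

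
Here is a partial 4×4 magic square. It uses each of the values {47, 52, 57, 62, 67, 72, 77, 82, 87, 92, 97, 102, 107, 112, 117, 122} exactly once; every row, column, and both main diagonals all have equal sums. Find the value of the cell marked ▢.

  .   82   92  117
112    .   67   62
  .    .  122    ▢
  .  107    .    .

87

The 16 entries sum to 1352, so each line sums to 1352/4 = 338.
From row 1, 338 − (82 + 92 + 117) gives (1,1) = 47.
Using row 2: 112 + 67 + 62 + ? → (2,2) = 338 − 241 = 97.
Column 2 must total 338; the given cells sum to 286, so (3,2) = 52.
Using column 3: 92 + 67 + 122 + ? → (4,3) = 338 − 281 = 57.
Main diagonal needs 338; the known cells sum to 266, so (4,4) = 72.
Anti-diagonal needs 338; the known cells sum to 236, so (4,1) = 102.
Column 1 must total 338; the given cells sum to 261, so (3,1) = 77.
Column 4 must total 338; the given cells sum to 251, so (3,4) = 87.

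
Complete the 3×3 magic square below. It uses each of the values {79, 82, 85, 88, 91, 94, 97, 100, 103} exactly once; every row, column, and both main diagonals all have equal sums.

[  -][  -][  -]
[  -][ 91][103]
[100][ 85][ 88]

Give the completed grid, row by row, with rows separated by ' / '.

94 97 82 / 79 91 103 / 100 85 88

The 9 entries sum to 819, so each line sums to 819/3 = 273.
Row 2: 91 + 103 + ? = 273, so (2,1) = 79.
Column 1: 79 + 100 + ? = 273, so (1,1) = 94.
The remaining cell in column 2 is (1,2) = 273 − 176 = 97.
From column 3, 273 − (103 + 88) gives (1,3) = 82.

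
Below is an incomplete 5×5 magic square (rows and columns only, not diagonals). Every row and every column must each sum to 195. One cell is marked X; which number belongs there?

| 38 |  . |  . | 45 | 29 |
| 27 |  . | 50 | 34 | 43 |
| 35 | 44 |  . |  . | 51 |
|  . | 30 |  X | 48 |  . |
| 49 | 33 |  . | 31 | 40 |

39

Row 2 needs 195; the known cells sum to 154, so (2,2) = 41.
The remaining cell in row 5 is (5,3) = 195 − 153 = 42.
Column 1 needs 195; the known cells sum to 149, so (4,1) = 46.
Column 2 needs 195; the known cells sum to 148, so (1,2) = 47.
Column 4: 45 + 34 + 48 + 31 + ? = 195, so (3,4) = 37.
Using column 5: 29 + 43 + 51 + 40 + ? → (4,5) = 195 − 163 = 32.
Row 1 must total 195; the given cells sum to 159, so (1,3) = 36.
Using row 3: 35 + 44 + 37 + 51 + ? → (3,3) = 195 − 167 = 28.
Row 4: 46 + 30 + 48 + 32 + ? = 195, so (4,3) = 39.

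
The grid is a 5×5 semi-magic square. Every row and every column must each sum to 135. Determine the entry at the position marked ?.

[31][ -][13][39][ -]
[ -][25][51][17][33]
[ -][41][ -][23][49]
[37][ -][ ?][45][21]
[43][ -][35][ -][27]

Row 2: 25 + 51 + 17 + 33 + ? = 135, so (2,1) = 9.
Using column 1: 31 + 9 + 37 + 43 + ? → (3,1) = 135 − 120 = 15.
Column 4 needs 135; the known cells sum to 124, so (5,4) = 11.
Column 5 needs 135; the known cells sum to 130, so (1,5) = 5.
Row 1: 31 + 13 + 39 + 5 + ? = 135, so (1,2) = 47.
Row 3: 15 + 41 + 23 + 49 + ? = 135, so (3,3) = 7.
Row 5 needs 135; the known cells sum to 116, so (5,2) = 19.
Column 2: 47 + 25 + 41 + 19 + ? = 135, so (4,2) = 3.
Column 3 must total 135; the given cells sum to 106, so (4,3) = 29.

29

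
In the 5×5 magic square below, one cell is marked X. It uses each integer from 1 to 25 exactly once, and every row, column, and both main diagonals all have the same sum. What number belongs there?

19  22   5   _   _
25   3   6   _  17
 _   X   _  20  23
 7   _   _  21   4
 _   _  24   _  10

The entries are 1 through 25, which sum to 325, so each line sums to 325/5 = 65.
Using row 2: 25 + 3 + 6 + 17 + ? → (2,4) = 65 − 51 = 14.
Column 5 must total 65; the given cells sum to 54, so (1,5) = 11.
Main diagonal: 19 + 3 + 21 + 10 + ? = 65, so (3,3) = 12.
The remaining cell in row 1 is (1,4) = 65 − 57 = 8.
From column 3, 65 − (5 + 6 + 12 + 24) gives (4,3) = 18.
Using column 4: 8 + 14 + 20 + 21 + ? → (5,4) = 65 − 63 = 2.
The remaining cell in row 4 is (4,2) = 65 − 50 = 15.
The remaining cell in anti-diagonal is (5,1) = 65 − 52 = 13.
Using row 5: 13 + 24 + 2 + 10 + ? → (5,2) = 65 − 49 = 16.
Using column 1: 19 + 25 + 7 + 13 + ? → (3,1) = 65 − 64 = 1.
Column 2 must total 65; the given cells sum to 56, so (3,2) = 9.

9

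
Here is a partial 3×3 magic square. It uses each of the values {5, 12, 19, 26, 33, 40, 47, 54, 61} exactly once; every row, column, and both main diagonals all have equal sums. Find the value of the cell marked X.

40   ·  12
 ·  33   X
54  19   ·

61

The 9 entries sum to 297, so each line sums to 297/3 = 99.
Row 1: 40 + 12 + ? = 99, so (1,2) = 47.
Row 3: 54 + 19 + ? = 99, so (3,3) = 26.
From column 1, 99 − (40 + 54) gives (2,1) = 5.
Column 3 must total 99; the given cells sum to 38, so (2,3) = 61.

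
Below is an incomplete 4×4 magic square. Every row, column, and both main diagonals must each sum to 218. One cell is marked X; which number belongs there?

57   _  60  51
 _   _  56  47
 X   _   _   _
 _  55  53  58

Row 1: 57 + 60 + 51 + ? = 218, so (1,2) = 50.
Row 4 needs 218; the known cells sum to 166, so (4,1) = 52.
The remaining cell in column 3 is (3,3) = 218 − 169 = 49.
The remaining cell in column 4 is (3,4) = 218 − 156 = 62.
Main diagonal needs 218; the known cells sum to 164, so (2,2) = 54.
Anti-diagonal needs 218; the known cells sum to 159, so (3,2) = 59.
The remaining cell in row 2 is (2,1) = 218 − 157 = 61.
From row 3, 218 − (59 + 49 + 62) gives (3,1) = 48.

48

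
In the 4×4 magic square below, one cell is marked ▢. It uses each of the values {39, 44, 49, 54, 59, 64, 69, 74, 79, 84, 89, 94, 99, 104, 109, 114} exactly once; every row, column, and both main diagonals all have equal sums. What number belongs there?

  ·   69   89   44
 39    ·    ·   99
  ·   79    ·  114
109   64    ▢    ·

The 16 entries sum to 1224, so each line sums to 1224/4 = 306.
From row 1, 306 − (69 + 89 + 44) gives (1,1) = 104.
Column 1 needs 306; the known cells sum to 252, so (3,1) = 54.
Using column 2: 69 + 79 + 64 + ? → (2,2) = 306 − 212 = 94.
The remaining cell in column 4 is (4,4) = 306 − 257 = 49.
From main diagonal, 306 − (104 + 94 + 49) gives (3,3) = 59.
Using anti-diagonal: 44 + 79 + 109 + ? → (2,3) = 306 − 232 = 74.
Row 4 needs 306; the known cells sum to 222, so (4,3) = 84.

84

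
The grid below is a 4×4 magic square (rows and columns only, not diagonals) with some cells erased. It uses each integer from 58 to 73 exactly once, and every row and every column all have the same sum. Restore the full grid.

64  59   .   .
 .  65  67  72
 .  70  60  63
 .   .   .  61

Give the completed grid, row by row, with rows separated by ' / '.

The entries are 58 through 73, which sum to 1048, so each line sums to 1048/4 = 262.
Row 2 needs 262; the known cells sum to 204, so (2,1) = 58.
Row 3 must total 262; the given cells sum to 193, so (3,1) = 69.
Column 1: 64 + 58 + 69 + ? = 262, so (4,1) = 71.
The remaining cell in column 2 is (4,2) = 262 − 194 = 68.
Column 4 must total 262; the given cells sum to 196, so (1,4) = 66.
From row 1, 262 − (64 + 59 + 66) gives (1,3) = 73.
Row 4: 71 + 68 + 61 + ? = 262, so (4,3) = 62.

64 59 73 66 / 58 65 67 72 / 69 70 60 63 / 71 68 62 61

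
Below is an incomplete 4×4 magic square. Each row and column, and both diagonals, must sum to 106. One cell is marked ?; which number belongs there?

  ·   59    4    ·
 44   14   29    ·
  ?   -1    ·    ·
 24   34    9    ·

Row 2 must total 106; the given cells sum to 87, so (2,4) = 19.
Using row 4: 24 + 34 + 9 + ? → (4,4) = 106 − 67 = 39.
Using column 3: 4 + 29 + 9 + ? → (3,3) = 106 − 42 = 64.
Main diagonal must total 106; the given cells sum to 117, so (1,1) = -11.
Anti-diagonal must total 106; the given cells sum to 52, so (1,4) = 54.
Column 1 must total 106; the given cells sum to 57, so (3,1) = 49.

49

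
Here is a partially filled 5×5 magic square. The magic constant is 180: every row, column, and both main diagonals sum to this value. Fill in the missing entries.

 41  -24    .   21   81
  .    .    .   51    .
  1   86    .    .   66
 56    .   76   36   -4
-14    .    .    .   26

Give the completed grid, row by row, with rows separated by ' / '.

The remaining cell in row 1 is (1,3) = 180 − 119 = 61.
Row 4 needs 180; the known cells sum to 164, so (4,2) = 16.
Column 1 must total 180; the given cells sum to 84, so (2,1) = 96.
Column 5 needs 180; the known cells sum to 169, so (2,5) = 11.
From anti-diagonal, 180 − (81 + 51 + 16 + (-14)) gives (3,3) = 46.
From row 3, 180 − (1 + 86 + 46 + 66) gives (3,4) = -19.
The remaining cell in column 4 is (5,4) = 180 − 89 = 91.
Using main diagonal: 41 + 46 + 36 + 26 + ? → (2,2) = 180 − 149 = 31.
Row 2: 96 + 31 + 51 + 11 + ? = 180, so (2,3) = -9.
Column 2 needs 180; the known cells sum to 109, so (5,2) = 71.
The remaining cell in column 3 is (5,3) = 180 − 174 = 6.

41 -24 61 21 81 / 96 31 -9 51 11 / 1 86 46 -19 66 / 56 16 76 36 -4 / -14 71 6 91 26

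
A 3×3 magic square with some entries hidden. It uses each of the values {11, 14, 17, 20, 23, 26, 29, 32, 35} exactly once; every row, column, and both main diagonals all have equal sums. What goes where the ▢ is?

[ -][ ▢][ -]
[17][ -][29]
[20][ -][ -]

11

The 9 entries sum to 207, so each line sums to 207/3 = 69.
Row 2 must total 69; the given cells sum to 46, so (2,2) = 23.
Column 1 must total 69; the given cells sum to 37, so (1,1) = 32.
Main diagonal: 32 + 23 + ? = 69, so (3,3) = 14.
The remaining cell in anti-diagonal is (1,3) = 69 − 43 = 26.
The remaining cell in row 1 is (1,2) = 69 − 58 = 11.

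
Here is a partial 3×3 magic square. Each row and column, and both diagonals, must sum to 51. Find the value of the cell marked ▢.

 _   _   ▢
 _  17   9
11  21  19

23

From row 2, 51 − (17 + 9) gives (2,1) = 25.
Column 1 must total 51; the given cells sum to 36, so (1,1) = 15.
The remaining cell in column 2 is (1,2) = 51 − 38 = 13.
Column 3 needs 51; the known cells sum to 28, so (1,3) = 23.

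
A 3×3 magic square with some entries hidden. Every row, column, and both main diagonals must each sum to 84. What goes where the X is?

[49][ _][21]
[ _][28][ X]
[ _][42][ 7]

Row 1 needs 84; the known cells sum to 70, so (1,2) = 14.
Row 3: 42 + 7 + ? = 84, so (3,1) = 35.
Column 1 needs 84; the known cells sum to 84, so (2,1) = 0.
Column 3: 21 + 7 + ? = 84, so (2,3) = 56.

56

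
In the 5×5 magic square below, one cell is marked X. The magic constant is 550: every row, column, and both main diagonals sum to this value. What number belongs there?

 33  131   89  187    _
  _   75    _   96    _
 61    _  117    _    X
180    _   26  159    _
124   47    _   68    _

The remaining cell in row 1 is (1,5) = 550 − 440 = 110.
From column 1, 550 − (33 + 61 + 180 + 124) gives (2,1) = 152.
From column 4, 550 − (187 + 96 + 159 + 68) gives (3,4) = 40.
Main diagonal: 33 + 75 + 117 + 159 + ? = 550, so (5,5) = 166.
Using anti-diagonal: 110 + 96 + 117 + 124 + ? → (4,2) = 550 − 447 = 103.
From row 4, 550 − (180 + 103 + 26 + 159) gives (4,5) = 82.
Row 5 must total 550; the given cells sum to 405, so (5,3) = 145.
From column 2, 550 − (131 + 75 + 103 + 47) gives (3,2) = 194.
From column 3, 550 − (89 + 117 + 26 + 145) gives (2,3) = 173.
The remaining cell in row 2 is (2,5) = 550 − 496 = 54.
The remaining cell in row 3 is (3,5) = 550 − 412 = 138.

138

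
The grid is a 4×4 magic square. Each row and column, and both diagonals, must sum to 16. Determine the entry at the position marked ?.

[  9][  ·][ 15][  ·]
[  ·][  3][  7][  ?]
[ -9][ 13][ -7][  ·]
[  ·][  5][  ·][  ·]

The remaining cell in row 3 is (3,4) = 16 − (-3) = 19.
From column 2, 16 − (3 + 13 + 5) gives (1,2) = -5.
From column 3, 16 − (15 + 7 + (-7)) gives (4,3) = 1.
Main diagonal needs 16; the known cells sum to 5, so (4,4) = 11.
Row 1 must total 16; the given cells sum to 19, so (1,4) = -3.
The remaining cell in row 4 is (4,1) = 16 − 17 = -1.
Using column 1: 9 + (-9) + (-1) + ? → (2,1) = 16 − (-1) = 17.
Using column 4: -3 + 19 + 11 + ? → (2,4) = 16 − 27 = -11.

-11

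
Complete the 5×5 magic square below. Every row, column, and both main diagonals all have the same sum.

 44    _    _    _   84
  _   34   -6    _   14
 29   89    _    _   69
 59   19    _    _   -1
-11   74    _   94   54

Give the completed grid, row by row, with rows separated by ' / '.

Column 5 is already complete: 84 + 14 + 69 + -1 + 54 = 220, so that is the magic constant.
The remaining cell in row 5 is (5,3) = 220 − 211 = 9.
Column 1 must total 220; the given cells sum to 121, so (2,1) = 99.
Column 2 needs 220; the known cells sum to 216, so (1,2) = 4.
Row 2 must total 220; the given cells sum to 141, so (2,4) = 79.
Anti-diagonal: 84 + 79 + 19 + (-11) + ? = 220, so (3,3) = 49.
Row 3: 29 + 89 + 49 + 69 + ? = 220, so (3,4) = -16.
From main diagonal, 220 − (44 + 34 + 49 + 54) gives (4,4) = 39.
Row 4 must total 220; the given cells sum to 116, so (4,3) = 104.
Column 3 needs 220; the known cells sum to 156, so (1,3) = 64.
Column 4: 79 + (-16) + 39 + 94 + ? = 220, so (1,4) = 24.

44 4 64 24 84 / 99 34 -6 79 14 / 29 89 49 -16 69 / 59 19 104 39 -1 / -11 74 9 94 54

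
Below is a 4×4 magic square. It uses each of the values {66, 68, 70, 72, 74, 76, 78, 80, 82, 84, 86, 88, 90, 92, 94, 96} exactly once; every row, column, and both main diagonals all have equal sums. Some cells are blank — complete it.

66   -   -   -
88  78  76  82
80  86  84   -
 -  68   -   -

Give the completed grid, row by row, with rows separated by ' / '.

66 92 94 72 / 88 78 76 82 / 80 86 84 74 / 90 68 70 96

The 16 entries sum to 1296, so each line sums to 1296/4 = 324.
Using row 3: 80 + 86 + 84 + ? → (3,4) = 324 − 250 = 74.
The remaining cell in column 1 is (4,1) = 324 − 234 = 90.
From column 2, 324 − (78 + 86 + 68) gives (1,2) = 92.
Using main diagonal: 66 + 78 + 84 + ? → (4,4) = 324 − 228 = 96.
Using anti-diagonal: 76 + 86 + 90 + ? → (1,4) = 324 − 252 = 72.
The remaining cell in row 1 is (1,3) = 324 − 230 = 94.
The remaining cell in row 4 is (4,3) = 324 − 254 = 70.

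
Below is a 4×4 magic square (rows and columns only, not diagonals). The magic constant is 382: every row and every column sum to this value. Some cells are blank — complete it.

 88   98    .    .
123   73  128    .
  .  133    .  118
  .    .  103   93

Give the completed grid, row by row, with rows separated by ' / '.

88 98 83 113 / 123 73 128 58 / 63 133 68 118 / 108 78 103 93

From row 2, 382 − (123 + 73 + 128) gives (2,4) = 58.
Column 2 needs 382; the known cells sum to 304, so (4,2) = 78.
The remaining cell in column 4 is (1,4) = 382 − 269 = 113.
From row 1, 382 − (88 + 98 + 113) gives (1,3) = 83.
The remaining cell in row 4 is (4,1) = 382 − 274 = 108.
The remaining cell in column 1 is (3,1) = 382 − 319 = 63.
Column 3: 83 + 128 + 103 + ? = 382, so (3,3) = 68.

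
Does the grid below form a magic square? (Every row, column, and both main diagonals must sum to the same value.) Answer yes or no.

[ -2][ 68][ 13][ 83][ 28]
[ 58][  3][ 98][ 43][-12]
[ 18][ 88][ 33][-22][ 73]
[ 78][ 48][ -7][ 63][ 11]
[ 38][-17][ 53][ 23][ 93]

Row 1: -2 + 68 + 13 + 83 + 28 = 190.
Row 2: 58 + 3 + 98 + 43 + (-12) = 190.
Row 3: 18 + 88 + 33 + (-22) + 73 = 190.
Row 4: 78 + 48 + (-7) + 63 + 11 = 193.
Row 5: 38 + (-17) + 53 + 23 + 93 = 190.
Column 1: -2 + 58 + 18 + 78 + 38 = 190.
Column 2: 68 + 3 + 88 + 48 + (-17) = 190.
Column 3: 13 + 98 + 33 + (-7) + 53 = 190.
Column 4: 83 + 43 + (-22) + 63 + 23 = 190.
Column 5: 28 + (-12) + 73 + 11 + 93 = 193.
Main diagonal: -2 + 3 + 33 + 63 + 93 = 190.
Anti-diagonal: 28 + 43 + 33 + 48 + 38 = 190.

No — anti-diagonal sums to 190 but row 4 sums to 193.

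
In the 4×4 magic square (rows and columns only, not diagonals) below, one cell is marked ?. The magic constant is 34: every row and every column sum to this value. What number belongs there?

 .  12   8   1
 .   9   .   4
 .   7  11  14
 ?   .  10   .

Row 1 must total 34; the given cells sum to 21, so (1,1) = 13.
From row 3, 34 − (7 + 11 + 14) gives (3,1) = 2.
Using column 2: 12 + 9 + 7 + ? → (4,2) = 34 − 28 = 6.
The remaining cell in column 3 is (2,3) = 34 − 29 = 5.
Column 4 needs 34; the known cells sum to 19, so (4,4) = 15.
Using row 2: 9 + 5 + 4 + ? → (2,1) = 34 − 18 = 16.
From row 4, 34 − (6 + 10 + 15) gives (4,1) = 3.

3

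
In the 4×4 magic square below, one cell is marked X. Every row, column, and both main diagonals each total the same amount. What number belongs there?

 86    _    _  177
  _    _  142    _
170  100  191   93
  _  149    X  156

114

Row 3 is complete and sums to 554; that is the magic constant.
From column 4, 554 − (177 + 93 + 156) gives (2,4) = 128.
The remaining cell in main diagonal is (2,2) = 554 − 433 = 121.
Anti-diagonal must total 554; the given cells sum to 419, so (4,1) = 135.
Row 2 must total 554; the given cells sum to 391, so (2,1) = 163.
Row 4 must total 554; the given cells sum to 440, so (4,3) = 114.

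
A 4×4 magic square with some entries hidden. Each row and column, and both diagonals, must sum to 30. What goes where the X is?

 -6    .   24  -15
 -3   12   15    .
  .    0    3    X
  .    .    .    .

18

From row 1, 30 − (-6 + 24 + (-15)) gives (1,2) = 27.
Using row 2: -3 + 12 + 15 + ? → (2,4) = 30 − 24 = 6.
Column 2: 27 + 12 + 0 + ? = 30, so (4,2) = -9.
Column 3 must total 30; the given cells sum to 42, so (4,3) = -12.
Main diagonal must total 30; the given cells sum to 9, so (4,4) = 21.
From anti-diagonal, 30 − (-15 + 15 + 0) gives (4,1) = 30.
Column 1 needs 30; the known cells sum to 21, so (3,1) = 9.
Column 4: -15 + 6 + 21 + ? = 30, so (3,4) = 18.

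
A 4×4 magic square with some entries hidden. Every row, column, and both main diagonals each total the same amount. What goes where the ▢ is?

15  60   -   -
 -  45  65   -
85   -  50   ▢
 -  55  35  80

25

Main diagonal is complete and sums to 190; that is the magic constant.
The remaining cell in row 4 is (4,1) = 190 − 170 = 20.
Column 1 needs 190; the known cells sum to 120, so (2,1) = 70.
From column 2, 190 − (60 + 45 + 55) gives (3,2) = 30.
Using column 3: 65 + 50 + 35 + ? → (1,3) = 190 − 150 = 40.
From anti-diagonal, 190 − (65 + 30 + 20) gives (1,4) = 75.
Row 2: 70 + 45 + 65 + ? = 190, so (2,4) = 10.
Row 3 needs 190; the known cells sum to 165, so (3,4) = 25.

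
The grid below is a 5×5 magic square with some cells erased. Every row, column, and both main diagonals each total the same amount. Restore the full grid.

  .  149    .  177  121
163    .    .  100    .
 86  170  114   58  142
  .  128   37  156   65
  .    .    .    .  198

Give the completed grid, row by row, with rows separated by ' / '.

Row 3 is already complete: 86 + 170 + 114 + 58 + 142 = 570, so that is the magic constant.
Row 4 must total 570; the given cells sum to 386, so (4,1) = 184.
Using column 4: 177 + 100 + 58 + 156 + ? → (5,4) = 570 − 491 = 79.
Using column 5: 121 + 142 + 65 + 198 + ? → (2,5) = 570 − 526 = 44.
Using anti-diagonal: 121 + 100 + 114 + 128 + ? → (5,1) = 570 − 463 = 107.
Column 1 needs 570; the known cells sum to 540, so (1,1) = 30.
Main diagonal: 30 + 114 + 156 + 198 + ? = 570, so (2,2) = 72.
The remaining cell in row 1 is (1,3) = 570 − 477 = 93.
The remaining cell in row 2 is (2,3) = 570 − 379 = 191.
Column 2 must total 570; the given cells sum to 519, so (5,2) = 51.
From column 3, 570 − (93 + 191 + 114 + 37) gives (5,3) = 135.

30 149 93 177 121 / 163 72 191 100 44 / 86 170 114 58 142 / 184 128 37 156 65 / 107 51 135 79 198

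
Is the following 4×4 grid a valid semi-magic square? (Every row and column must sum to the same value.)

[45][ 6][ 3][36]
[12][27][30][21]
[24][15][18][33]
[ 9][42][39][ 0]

Yes

Row 1: 45 + 6 + 3 + 36 = 90.
Row 2: 12 + 27 + 30 + 21 = 90.
Row 3: 24 + 15 + 18 + 33 = 90.
Row 4: 9 + 42 + 39 + 0 = 90.
Column 1: 45 + 12 + 24 + 9 = 90.
Column 2: 6 + 27 + 15 + 42 = 90.
Column 3: 3 + 30 + 18 + 39 = 90.
Column 4: 36 + 21 + 33 + 0 = 90.
All lines sum to 90.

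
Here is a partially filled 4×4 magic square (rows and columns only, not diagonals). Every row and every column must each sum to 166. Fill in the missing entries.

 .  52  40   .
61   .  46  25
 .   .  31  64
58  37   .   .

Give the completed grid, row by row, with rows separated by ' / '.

Row 2 needs 166; the known cells sum to 132, so (2,2) = 34.
Column 2 must total 166; the given cells sum to 123, so (3,2) = 43.
The remaining cell in column 3 is (4,3) = 166 − 117 = 49.
Row 3 needs 166; the known cells sum to 138, so (3,1) = 28.
Using row 4: 58 + 37 + 49 + ? → (4,4) = 166 − 144 = 22.
The remaining cell in column 1 is (1,1) = 166 − 147 = 19.
The remaining cell in column 4 is (1,4) = 166 − 111 = 55.

19 52 40 55 / 61 34 46 25 / 28 43 31 64 / 58 37 49 22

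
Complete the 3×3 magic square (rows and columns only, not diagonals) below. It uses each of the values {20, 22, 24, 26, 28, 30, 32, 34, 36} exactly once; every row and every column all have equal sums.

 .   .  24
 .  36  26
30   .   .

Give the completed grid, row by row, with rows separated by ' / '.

32 28 24 / 22 36 26 / 30 20 34

The 9 entries sum to 252, so each line sums to 252/3 = 84.
Row 2 must total 84; the given cells sum to 62, so (2,1) = 22.
Column 1 must total 84; the given cells sum to 52, so (1,1) = 32.
Column 3 must total 84; the given cells sum to 50, so (3,3) = 34.
The remaining cell in row 1 is (1,2) = 84 − 56 = 28.
Row 3 must total 84; the given cells sum to 64, so (3,2) = 20.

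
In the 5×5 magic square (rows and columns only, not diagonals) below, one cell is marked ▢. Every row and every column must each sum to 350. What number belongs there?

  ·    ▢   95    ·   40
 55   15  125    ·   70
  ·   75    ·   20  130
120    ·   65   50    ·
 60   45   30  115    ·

Row 2 needs 350; the known cells sum to 265, so (2,4) = 85.
Row 5 must total 350; the given cells sum to 250, so (5,5) = 100.
Column 3: 95 + 125 + 65 + 30 + ? = 350, so (3,3) = 35.
Using column 4: 85 + 20 + 50 + 115 + ? → (1,4) = 350 − 270 = 80.
Column 5: 40 + 70 + 130 + 100 + ? = 350, so (4,5) = 10.
Row 3: 75 + 35 + 20 + 130 + ? = 350, so (3,1) = 90.
Row 4: 120 + 65 + 50 + 10 + ? = 350, so (4,2) = 105.
Using column 1: 55 + 90 + 120 + 60 + ? → (1,1) = 350 − 325 = 25.
From column 2, 350 − (15 + 75 + 105 + 45) gives (1,2) = 110.

110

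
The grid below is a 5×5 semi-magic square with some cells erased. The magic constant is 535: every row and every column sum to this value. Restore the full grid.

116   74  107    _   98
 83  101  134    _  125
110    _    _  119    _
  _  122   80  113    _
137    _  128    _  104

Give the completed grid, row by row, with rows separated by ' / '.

Row 1 must total 535; the given cells sum to 395, so (1,4) = 140.
Using row 2: 83 + 101 + 134 + 125 + ? → (2,4) = 535 − 443 = 92.
Using column 1: 116 + 83 + 110 + 137 + ? → (4,1) = 535 − 446 = 89.
Column 3 must total 535; the given cells sum to 449, so (3,3) = 86.
Column 4 needs 535; the known cells sum to 464, so (5,4) = 71.
The remaining cell in row 4 is (4,5) = 535 − 404 = 131.
Row 5 must total 535; the given cells sum to 440, so (5,2) = 95.
Column 2 needs 535; the known cells sum to 392, so (3,2) = 143.
Column 5 must total 535; the given cells sum to 458, so (3,5) = 77.

116 74 107 140 98 / 83 101 134 92 125 / 110 143 86 119 77 / 89 122 80 113 131 / 137 95 128 71 104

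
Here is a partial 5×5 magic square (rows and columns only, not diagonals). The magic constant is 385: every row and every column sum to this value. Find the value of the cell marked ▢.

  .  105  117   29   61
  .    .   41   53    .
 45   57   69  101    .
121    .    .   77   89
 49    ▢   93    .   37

81

Using row 1: 105 + 117 + 29 + 61 + ? → (1,1) = 385 − 312 = 73.
Using row 3: 45 + 57 + 69 + 101 + ? → (3,5) = 385 − 272 = 113.
From column 1, 385 − (73 + 45 + 121 + 49) gives (2,1) = 97.
The remaining cell in column 3 is (4,3) = 385 − 320 = 65.
From column 4, 385 − (29 + 53 + 101 + 77) gives (5,4) = 125.
Column 5 must total 385; the given cells sum to 300, so (2,5) = 85.
From row 2, 385 − (97 + 41 + 53 + 85) gives (2,2) = 109.
Row 4 must total 385; the given cells sum to 352, so (4,2) = 33.
Using row 5: 49 + 93 + 125 + 37 + ? → (5,2) = 385 − 304 = 81.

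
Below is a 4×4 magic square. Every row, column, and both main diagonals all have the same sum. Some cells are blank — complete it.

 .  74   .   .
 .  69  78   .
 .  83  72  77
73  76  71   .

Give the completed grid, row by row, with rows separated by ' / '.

Column 2 is already complete: 74 + 69 + 83 + 76 = 302, so that is the magic constant.
Using row 3: 83 + 72 + 77 + ? → (3,1) = 302 − 232 = 70.
Row 4 needs 302; the known cells sum to 220, so (4,4) = 82.
From column 3, 302 − (78 + 72 + 71) gives (1,3) = 81.
From main diagonal, 302 − (69 + 72 + 82) gives (1,1) = 79.
Using anti-diagonal: 78 + 83 + 73 + ? → (1,4) = 302 − 234 = 68.
Column 1 needs 302; the known cells sum to 222, so (2,1) = 80.
Column 4 needs 302; the known cells sum to 227, so (2,4) = 75.

79 74 81 68 / 80 69 78 75 / 70 83 72 77 / 73 76 71 82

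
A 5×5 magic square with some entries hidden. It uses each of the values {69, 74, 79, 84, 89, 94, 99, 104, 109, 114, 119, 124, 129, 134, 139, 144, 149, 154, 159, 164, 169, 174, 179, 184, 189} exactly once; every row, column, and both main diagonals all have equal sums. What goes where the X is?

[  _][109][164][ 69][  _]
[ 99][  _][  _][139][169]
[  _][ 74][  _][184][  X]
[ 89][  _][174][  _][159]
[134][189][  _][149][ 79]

The 25 entries sum to 3225, so each line sums to 3225/5 = 645.
Row 5 must total 645; the given cells sum to 551, so (5,3) = 94.
Using column 4: 69 + 139 + 184 + 149 + ? → (4,4) = 645 − 541 = 104.
Row 4: 89 + 174 + 104 + 159 + ? = 645, so (4,2) = 119.
Column 2 must total 645; the given cells sum to 491, so (2,2) = 154.
Using row 2: 99 + 154 + 139 + 169 + ? → (2,3) = 645 − 561 = 84.
Using column 3: 164 + 84 + 174 + 94 + ? → (3,3) = 645 − 516 = 129.
From main diagonal, 645 − (154 + 129 + 104 + 79) gives (1,1) = 179.
Anti-diagonal: 139 + 129 + 119 + 134 + ? = 645, so (1,5) = 124.
Column 1: 179 + 99 + 89 + 134 + ? = 645, so (3,1) = 144.
The remaining cell in column 5 is (3,5) = 645 − 531 = 114.

114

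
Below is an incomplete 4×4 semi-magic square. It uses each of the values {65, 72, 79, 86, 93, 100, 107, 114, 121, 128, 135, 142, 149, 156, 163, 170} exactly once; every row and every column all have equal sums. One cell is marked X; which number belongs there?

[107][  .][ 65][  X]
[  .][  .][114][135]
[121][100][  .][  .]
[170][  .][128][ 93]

The 16 entries sum to 1880, so each line sums to 1880/4 = 470.
From row 4, 470 − (170 + 128 + 93) gives (4,2) = 79.
Using column 1: 107 + 121 + 170 + ? → (2,1) = 470 − 398 = 72.
The remaining cell in column 3 is (3,3) = 470 − 307 = 163.
Row 2 must total 470; the given cells sum to 321, so (2,2) = 149.
Row 3: 121 + 100 + 163 + ? = 470, so (3,4) = 86.
Column 2 needs 470; the known cells sum to 328, so (1,2) = 142.
The remaining cell in column 4 is (1,4) = 470 − 314 = 156.

156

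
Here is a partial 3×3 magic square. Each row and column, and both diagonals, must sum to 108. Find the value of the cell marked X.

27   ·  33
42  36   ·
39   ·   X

Row 1 must total 108; the given cells sum to 60, so (1,2) = 48.
Using row 2: 42 + 36 + ? → (2,3) = 108 − 78 = 30.
The remaining cell in column 2 is (3,2) = 108 − 84 = 24.
Column 3 must total 108; the given cells sum to 63, so (3,3) = 45.

45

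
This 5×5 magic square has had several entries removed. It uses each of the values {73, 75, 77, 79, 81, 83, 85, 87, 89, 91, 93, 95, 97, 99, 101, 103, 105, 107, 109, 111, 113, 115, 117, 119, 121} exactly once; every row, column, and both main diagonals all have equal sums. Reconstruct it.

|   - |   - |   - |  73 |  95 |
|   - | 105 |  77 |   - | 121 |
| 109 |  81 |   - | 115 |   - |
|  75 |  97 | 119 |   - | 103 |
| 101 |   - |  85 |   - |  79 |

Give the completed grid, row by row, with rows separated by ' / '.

The 25 entries sum to 2425, so each line sums to 2425/5 = 485.
Row 4: 75 + 97 + 119 + 103 + ? = 485, so (4,4) = 91.
The remaining cell in column 5 is (3,5) = 485 − 398 = 87.
Row 3 must total 485; the given cells sum to 392, so (3,3) = 93.
Column 3 must total 485; the given cells sum to 374, so (1,3) = 111.
From main diagonal, 485 − (105 + 93 + 91 + 79) gives (1,1) = 117.
Anti-diagonal needs 485; the known cells sum to 386, so (2,4) = 99.
The remaining cell in row 1 is (1,2) = 485 − 396 = 89.
The remaining cell in row 2 is (2,1) = 485 − 402 = 83.
Using column 2: 89 + 105 + 81 + 97 + ? → (5,2) = 485 − 372 = 113.
Column 4 must total 485; the given cells sum to 378, so (5,4) = 107.

117 89 111 73 95 / 83 105 77 99 121 / 109 81 93 115 87 / 75 97 119 91 103 / 101 113 85 107 79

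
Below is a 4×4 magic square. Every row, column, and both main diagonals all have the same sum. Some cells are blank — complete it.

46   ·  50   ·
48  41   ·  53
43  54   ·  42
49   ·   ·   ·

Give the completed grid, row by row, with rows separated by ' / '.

46 51 50 39 / 48 41 44 53 / 43 54 47 42 / 49 40 45 52

Column 1 is already complete: 46 + 48 + 43 + 49 = 186, so that is the magic constant.
The remaining cell in row 2 is (2,3) = 186 − 142 = 44.
Row 3 needs 186; the known cells sum to 139, so (3,3) = 47.
From column 3, 186 − (50 + 44 + 47) gives (4,3) = 45.
Main diagonal: 46 + 41 + 47 + ? = 186, so (4,4) = 52.
Anti-diagonal needs 186; the known cells sum to 147, so (1,4) = 39.
From row 1, 186 − (46 + 50 + 39) gives (1,2) = 51.
Row 4 must total 186; the given cells sum to 146, so (4,2) = 40.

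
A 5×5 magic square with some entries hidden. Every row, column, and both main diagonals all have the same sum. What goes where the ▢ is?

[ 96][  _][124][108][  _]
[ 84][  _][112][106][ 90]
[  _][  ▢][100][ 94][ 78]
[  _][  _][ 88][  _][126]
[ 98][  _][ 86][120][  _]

116

Column 3 is complete and sums to 510; that is the magic constant.
From row 2, 510 − (84 + 112 + 106 + 90) gives (2,2) = 118.
Column 4 needs 510; the known cells sum to 428, so (4,4) = 82.
Main diagonal: 96 + 118 + 100 + 82 + ? = 510, so (5,5) = 114.
Row 5: 98 + 86 + 120 + 114 + ? = 510, so (5,2) = 92.
Column 5 must total 510; the given cells sum to 408, so (1,5) = 102.
Anti-diagonal: 102 + 106 + 100 + 98 + ? = 510, so (4,2) = 104.
The remaining cell in row 1 is (1,2) = 510 − 430 = 80.
The remaining cell in row 4 is (4,1) = 510 − 400 = 110.
Using column 1: 96 + 84 + 110 + 98 + ? → (3,1) = 510 − 388 = 122.
Column 2: 80 + 118 + 104 + 92 + ? = 510, so (3,2) = 116.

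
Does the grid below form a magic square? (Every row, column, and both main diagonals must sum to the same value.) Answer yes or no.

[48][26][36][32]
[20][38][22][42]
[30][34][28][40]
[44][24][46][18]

No — column 1 sums to 142 but anti-diagonal sums to 132.

Row 1: 48 + 26 + 36 + 32 = 142.
Row 2: 20 + 38 + 22 + 42 = 122.
Row 3: 30 + 34 + 28 + 40 = 132.
Row 4: 44 + 24 + 46 + 18 = 132.
Column 1: 48 + 20 + 30 + 44 = 142.
Column 2: 26 + 38 + 34 + 24 = 122.
Column 3: 36 + 22 + 28 + 46 = 132.
Column 4: 32 + 42 + 40 + 18 = 132.
Main diagonal: 48 + 38 + 28 + 18 = 132.
Anti-diagonal: 32 + 22 + 34 + 44 = 132.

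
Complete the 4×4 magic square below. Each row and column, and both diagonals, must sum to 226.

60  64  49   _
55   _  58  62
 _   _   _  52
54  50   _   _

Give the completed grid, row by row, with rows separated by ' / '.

60 64 49 53 / 55 51 58 62 / 57 61 56 52 / 54 50 63 59

Row 1: 60 + 64 + 49 + ? = 226, so (1,4) = 53.
Row 2 needs 226; the known cells sum to 175, so (2,2) = 51.
Column 1 needs 226; the known cells sum to 169, so (3,1) = 57.
Using column 2: 64 + 51 + 50 + ? → (3,2) = 226 − 165 = 61.
The remaining cell in column 4 is (4,4) = 226 − 167 = 59.
From main diagonal, 226 − (60 + 51 + 59) gives (3,3) = 56.
Row 4 must total 226; the given cells sum to 163, so (4,3) = 63.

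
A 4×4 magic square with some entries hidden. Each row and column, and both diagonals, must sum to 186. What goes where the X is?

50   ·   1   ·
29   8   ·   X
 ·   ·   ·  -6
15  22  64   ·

71

Row 4 needs 186; the known cells sum to 101, so (4,4) = 85.
Column 1 needs 186; the known cells sum to 94, so (3,1) = 92.
Main diagonal needs 186; the known cells sum to 143, so (3,3) = 43.
Row 3 needs 186; the known cells sum to 129, so (3,2) = 57.
Using column 2: 8 + 57 + 22 + ? → (1,2) = 186 − 87 = 99.
The remaining cell in column 3 is (2,3) = 186 − 108 = 78.
Anti-diagonal needs 186; the known cells sum to 150, so (1,4) = 36.
Row 2 needs 186; the known cells sum to 115, so (2,4) = 71.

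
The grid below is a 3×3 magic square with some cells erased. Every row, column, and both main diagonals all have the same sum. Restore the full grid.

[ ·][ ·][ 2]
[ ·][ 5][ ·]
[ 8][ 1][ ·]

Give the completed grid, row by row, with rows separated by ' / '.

Anti-diagonal is already complete: 2 + 5 + 8 = 15, so that is the magic constant.
Row 3 must total 15; the given cells sum to 9, so (3,3) = 6.
From column 2, 15 − (5 + 1) gives (1,2) = 9.
From column 3, 15 − (2 + 6) gives (2,3) = 7.
The remaining cell in main diagonal is (1,1) = 15 − 11 = 4.
The remaining cell in row 2 is (2,1) = 15 − 12 = 3.

4 9 2 / 3 5 7 / 8 1 6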